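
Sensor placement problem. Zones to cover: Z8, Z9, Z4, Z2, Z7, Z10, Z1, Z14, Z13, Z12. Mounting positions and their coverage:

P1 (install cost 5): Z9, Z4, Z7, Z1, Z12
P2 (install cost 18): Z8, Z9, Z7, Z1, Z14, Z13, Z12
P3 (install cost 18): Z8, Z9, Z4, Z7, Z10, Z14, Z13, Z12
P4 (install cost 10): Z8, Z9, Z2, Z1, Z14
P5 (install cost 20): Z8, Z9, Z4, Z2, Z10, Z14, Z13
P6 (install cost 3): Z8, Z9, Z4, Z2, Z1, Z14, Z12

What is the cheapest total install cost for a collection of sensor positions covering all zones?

21

P3, P6 cover every zone at install cost 18 + 3 = 21.
Any cover uses at least 2 sensor positions; among all covering selections none totals below 21.
Greedy by coverage-per-install cost would pick P6, P1, P3 for 26 — worse than the optimum 21.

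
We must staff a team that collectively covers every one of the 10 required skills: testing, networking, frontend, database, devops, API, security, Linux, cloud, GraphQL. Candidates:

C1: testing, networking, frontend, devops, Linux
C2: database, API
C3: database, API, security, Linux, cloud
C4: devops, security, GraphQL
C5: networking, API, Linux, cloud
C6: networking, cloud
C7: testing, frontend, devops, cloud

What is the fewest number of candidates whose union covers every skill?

C1, C3, C4 together cover {testing, networking, frontend, database, devops, API, security, Linux, cloud, GraphQL} — every skill.
No 2 of the 7 candidates cover everything (all 21 pairs fall short), so 3 is minimum.

3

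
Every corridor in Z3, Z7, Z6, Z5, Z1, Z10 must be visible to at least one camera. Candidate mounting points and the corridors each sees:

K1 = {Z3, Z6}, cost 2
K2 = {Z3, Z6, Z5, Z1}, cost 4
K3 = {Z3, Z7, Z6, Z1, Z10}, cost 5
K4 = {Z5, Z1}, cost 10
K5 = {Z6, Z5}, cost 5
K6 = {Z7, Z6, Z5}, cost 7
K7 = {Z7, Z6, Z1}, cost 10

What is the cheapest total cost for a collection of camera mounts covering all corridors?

9

K2, K3 cover every corridor at cost 4 + 5 = 9.
Any cover uses at least 2 camera mounts; among all covering selections none totals below 9.
Greedy by coverage-per-cost would pick K1, K3, K2 for 11 — worse than the optimum 9.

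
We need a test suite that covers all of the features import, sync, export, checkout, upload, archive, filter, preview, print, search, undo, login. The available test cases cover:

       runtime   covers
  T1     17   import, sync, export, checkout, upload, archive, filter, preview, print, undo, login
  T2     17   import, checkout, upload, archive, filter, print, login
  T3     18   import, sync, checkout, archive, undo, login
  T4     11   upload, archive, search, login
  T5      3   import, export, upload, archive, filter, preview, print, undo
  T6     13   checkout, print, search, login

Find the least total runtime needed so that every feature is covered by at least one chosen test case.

28

T1, T4 cover every feature at runtime 17 + 11 = 28.
Any cover uses at least 2 test cases; among all covering selections none totals below 28.
Greedy by coverage-per-runtime would pick T5, T6, T1 for 33 — worse than the optimum 28.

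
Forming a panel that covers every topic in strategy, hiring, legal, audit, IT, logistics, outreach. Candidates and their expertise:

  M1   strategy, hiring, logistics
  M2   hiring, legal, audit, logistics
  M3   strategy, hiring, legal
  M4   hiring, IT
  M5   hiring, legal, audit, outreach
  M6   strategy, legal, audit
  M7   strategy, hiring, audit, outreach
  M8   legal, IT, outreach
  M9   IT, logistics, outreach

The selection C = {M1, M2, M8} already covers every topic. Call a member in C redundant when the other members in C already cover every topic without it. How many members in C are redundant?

0

Drop M1: strategy uncovered — not redundant.
Drop M2: audit uncovered — not redundant.
Drop M8: IT, outreach uncovered — not redundant.
None of the members in C is redundant.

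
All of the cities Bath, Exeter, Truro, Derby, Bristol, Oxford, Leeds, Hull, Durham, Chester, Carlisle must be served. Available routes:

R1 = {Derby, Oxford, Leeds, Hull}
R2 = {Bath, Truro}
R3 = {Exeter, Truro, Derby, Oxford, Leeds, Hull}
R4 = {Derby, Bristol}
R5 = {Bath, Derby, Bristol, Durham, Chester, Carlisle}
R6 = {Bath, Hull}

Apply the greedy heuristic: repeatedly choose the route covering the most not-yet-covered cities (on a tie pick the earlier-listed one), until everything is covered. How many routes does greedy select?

2

Pick 1: R3 covers 6 new cities (Exeter, Truro, Derby, Oxford, Leeds, Hull).
Pick 2: R5 covers 5 new cities (Bath, Bristol, Durham, Chester, Carlisle).
Greedy uses 2 routes.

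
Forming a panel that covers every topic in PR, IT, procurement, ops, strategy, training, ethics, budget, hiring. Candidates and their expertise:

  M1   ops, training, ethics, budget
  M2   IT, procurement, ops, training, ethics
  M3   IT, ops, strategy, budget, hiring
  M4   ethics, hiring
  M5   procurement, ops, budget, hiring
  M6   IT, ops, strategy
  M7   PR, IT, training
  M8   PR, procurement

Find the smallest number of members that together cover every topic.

3

M1, M3, M8 together cover {PR, IT, procurement, ops, strategy, training, ethics, budget, hiring} — every topic.
No 2 of the 8 members cover everything (all 28 pairs fall short), so 3 is minimum.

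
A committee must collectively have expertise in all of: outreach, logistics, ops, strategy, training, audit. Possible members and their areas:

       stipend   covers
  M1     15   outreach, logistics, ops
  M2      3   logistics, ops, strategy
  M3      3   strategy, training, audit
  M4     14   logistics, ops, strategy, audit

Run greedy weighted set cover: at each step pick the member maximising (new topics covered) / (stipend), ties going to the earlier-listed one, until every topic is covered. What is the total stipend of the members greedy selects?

Pick 1: M2 adds 3 new (logistics, ops, strategy) at stipend 3 (ratio 3/3).
Pick 2: M3 adds 2 new (training, audit) at stipend 3 (ratio 2/3).
Pick 3: M1 adds 1 new (outreach) at stipend 15 (ratio 1/15).
Greedy total stipend: 3 + 3 + 15 = 21. (The true optimum is 18, so greedy overshoots here.)

21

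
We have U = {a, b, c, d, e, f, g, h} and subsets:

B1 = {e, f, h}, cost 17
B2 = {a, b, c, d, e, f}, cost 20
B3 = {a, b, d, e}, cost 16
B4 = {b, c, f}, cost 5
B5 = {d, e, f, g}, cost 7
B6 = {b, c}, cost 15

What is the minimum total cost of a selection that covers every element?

B1, B2, B5 cover every element at cost 17 + 20 + 7 = 44.
Any cover uses at least 3 sets; among all covering selections none totals below 44.

44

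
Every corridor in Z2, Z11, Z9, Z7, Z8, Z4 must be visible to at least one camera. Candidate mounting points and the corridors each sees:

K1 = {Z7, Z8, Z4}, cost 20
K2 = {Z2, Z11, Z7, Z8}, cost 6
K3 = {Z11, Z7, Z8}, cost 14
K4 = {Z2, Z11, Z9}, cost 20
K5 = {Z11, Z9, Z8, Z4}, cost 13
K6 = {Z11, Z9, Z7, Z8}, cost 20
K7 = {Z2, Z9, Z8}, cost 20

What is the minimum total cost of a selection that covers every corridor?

19

K2, K5 cover every corridor at cost 6 + 13 = 19.
Any cover uses at least 2 camera mounts; among all covering selections none totals below 19.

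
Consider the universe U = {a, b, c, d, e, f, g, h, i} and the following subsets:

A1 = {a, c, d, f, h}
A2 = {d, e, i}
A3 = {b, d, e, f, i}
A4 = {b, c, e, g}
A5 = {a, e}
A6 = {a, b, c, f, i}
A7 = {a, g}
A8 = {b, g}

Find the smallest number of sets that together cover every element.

A1, A2, A4 together cover {a, b, c, d, e, f, g, h, i} — every element.
No 2 of the 8 sets cover everything (all 28 pairs fall short), so 3 is minimum.

3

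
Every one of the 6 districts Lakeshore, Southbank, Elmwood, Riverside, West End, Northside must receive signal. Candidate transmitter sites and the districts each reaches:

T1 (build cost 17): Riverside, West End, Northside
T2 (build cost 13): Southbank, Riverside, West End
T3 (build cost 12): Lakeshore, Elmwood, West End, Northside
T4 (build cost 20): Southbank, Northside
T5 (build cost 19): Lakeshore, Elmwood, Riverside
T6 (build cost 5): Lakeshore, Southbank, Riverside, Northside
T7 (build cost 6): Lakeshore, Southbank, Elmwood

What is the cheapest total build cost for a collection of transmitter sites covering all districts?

T3, T6 cover every district at build cost 12 + 5 = 17.
Any cover uses at least 2 transmitter sites; among all covering selections none totals below 17.

17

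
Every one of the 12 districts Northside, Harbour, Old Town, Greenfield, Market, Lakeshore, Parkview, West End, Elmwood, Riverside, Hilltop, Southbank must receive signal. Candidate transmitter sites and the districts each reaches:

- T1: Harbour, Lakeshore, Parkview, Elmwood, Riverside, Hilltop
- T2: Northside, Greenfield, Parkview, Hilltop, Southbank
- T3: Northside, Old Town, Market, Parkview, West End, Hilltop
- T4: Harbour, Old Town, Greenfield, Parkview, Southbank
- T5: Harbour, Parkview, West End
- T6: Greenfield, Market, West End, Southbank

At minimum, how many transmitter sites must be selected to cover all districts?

T1, T2, T3 together cover {Northside, Harbour, Old Town, Greenfield, Market, Lakeshore, Parkview, West End, Elmwood, Riverside, Hilltop, Southbank} — every district.
No 2 of the 6 transmitter sites cover everything (all 15 pairs fall short), so 3 is minimum.

3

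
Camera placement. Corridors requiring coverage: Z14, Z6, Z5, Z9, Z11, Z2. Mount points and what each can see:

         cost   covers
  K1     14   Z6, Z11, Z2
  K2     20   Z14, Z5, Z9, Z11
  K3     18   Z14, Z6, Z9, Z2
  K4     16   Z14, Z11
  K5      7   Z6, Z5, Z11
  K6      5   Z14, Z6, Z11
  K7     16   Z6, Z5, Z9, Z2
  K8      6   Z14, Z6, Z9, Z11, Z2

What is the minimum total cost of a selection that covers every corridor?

13

K5, K8 cover every corridor at cost 7 + 6 = 13.
Any cover uses at least 2 camera mounts; among all covering selections none totals below 13.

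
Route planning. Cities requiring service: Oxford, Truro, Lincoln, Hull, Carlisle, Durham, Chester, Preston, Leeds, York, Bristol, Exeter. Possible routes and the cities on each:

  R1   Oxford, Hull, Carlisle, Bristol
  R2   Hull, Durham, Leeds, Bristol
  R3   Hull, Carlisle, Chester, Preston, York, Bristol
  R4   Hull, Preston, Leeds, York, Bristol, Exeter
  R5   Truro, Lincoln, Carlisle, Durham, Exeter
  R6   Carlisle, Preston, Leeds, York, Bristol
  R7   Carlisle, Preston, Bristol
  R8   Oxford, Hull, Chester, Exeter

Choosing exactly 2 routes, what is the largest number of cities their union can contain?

10

Choosing R3, R5 covers {Truro, Lincoln, Hull, Carlisle, Durham, Chester, Preston, York, Bristol, Exeter} — 10 cities.
No choice of 2 routes does better; here Oxford, Leeds are left uncovered.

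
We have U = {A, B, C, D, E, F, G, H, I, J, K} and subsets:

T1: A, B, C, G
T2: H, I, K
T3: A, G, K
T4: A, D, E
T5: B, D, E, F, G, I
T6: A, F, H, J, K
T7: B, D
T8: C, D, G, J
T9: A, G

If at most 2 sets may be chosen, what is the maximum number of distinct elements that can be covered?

Choosing T5, T6 covers {A, B, D, E, F, G, H, I, J, K} — 10 elements.
No choice of 2 sets does better; here C is left uncovered.

10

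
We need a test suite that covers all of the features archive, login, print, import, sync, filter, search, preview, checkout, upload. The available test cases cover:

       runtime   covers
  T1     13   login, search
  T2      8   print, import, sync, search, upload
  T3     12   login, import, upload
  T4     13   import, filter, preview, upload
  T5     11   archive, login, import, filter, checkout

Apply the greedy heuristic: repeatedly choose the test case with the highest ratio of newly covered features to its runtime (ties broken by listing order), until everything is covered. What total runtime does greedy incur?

32

Pick 1: T2 adds 5 new (print, import, sync, search, upload) at runtime 8 (ratio 5/8).
Pick 2: T5 adds 4 new (archive, login, filter, checkout) at runtime 11 (ratio 4/11).
Pick 3: T4 adds 1 new (preview) at runtime 13 (ratio 1/13).
Greedy total runtime: 8 + 11 + 13 = 32.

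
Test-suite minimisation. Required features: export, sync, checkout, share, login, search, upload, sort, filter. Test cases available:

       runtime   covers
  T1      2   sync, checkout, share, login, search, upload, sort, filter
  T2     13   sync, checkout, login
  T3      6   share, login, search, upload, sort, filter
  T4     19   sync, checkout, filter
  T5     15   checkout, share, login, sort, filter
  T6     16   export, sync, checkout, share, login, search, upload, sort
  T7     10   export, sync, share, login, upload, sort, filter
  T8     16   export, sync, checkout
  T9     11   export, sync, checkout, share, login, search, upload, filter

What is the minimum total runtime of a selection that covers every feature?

T1, T7 cover every feature at runtime 2 + 10 = 12.
Any cover uses at least 2 test cases; among all covering selections none totals below 12.

12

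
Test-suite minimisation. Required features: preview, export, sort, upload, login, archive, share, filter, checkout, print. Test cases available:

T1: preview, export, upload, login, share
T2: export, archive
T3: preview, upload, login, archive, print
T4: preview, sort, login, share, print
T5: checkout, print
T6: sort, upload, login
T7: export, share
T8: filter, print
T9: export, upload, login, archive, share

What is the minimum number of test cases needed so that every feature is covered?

T4, T5, T8, T9 together cover {preview, export, sort, upload, login, archive, share, filter, checkout, print} — every feature.
No 3 of the 9 test cases cover everything (all 84 triples fall short), so 4 is minimum.
Greedy (largest uncovered first) would take T1, T3, T4, T5, T8 — 5 test cases — but 4 suffice.

4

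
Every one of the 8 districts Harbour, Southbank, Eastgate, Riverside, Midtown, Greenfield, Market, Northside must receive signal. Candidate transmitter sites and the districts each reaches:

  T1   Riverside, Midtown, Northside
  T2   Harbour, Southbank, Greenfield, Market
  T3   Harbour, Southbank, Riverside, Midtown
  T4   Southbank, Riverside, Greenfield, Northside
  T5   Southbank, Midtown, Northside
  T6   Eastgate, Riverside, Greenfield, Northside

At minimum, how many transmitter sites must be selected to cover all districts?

3

T1, T2, T6 together cover {Harbour, Southbank, Eastgate, Riverside, Midtown, Greenfield, Market, Northside} — every district.
No 2 of the 6 transmitter sites cover everything (all 15 pairs fall short), so 3 is minimum.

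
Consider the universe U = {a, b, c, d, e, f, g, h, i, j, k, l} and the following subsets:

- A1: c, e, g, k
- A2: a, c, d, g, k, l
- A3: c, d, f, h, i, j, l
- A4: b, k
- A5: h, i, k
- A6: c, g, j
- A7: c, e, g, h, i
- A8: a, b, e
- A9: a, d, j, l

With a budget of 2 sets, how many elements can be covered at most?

10

Choosing A1, A3 covers {c, d, e, f, g, h, i, j, k, l} — 10 elements.
No choice of 2 sets does better; here a, b are left uncovered.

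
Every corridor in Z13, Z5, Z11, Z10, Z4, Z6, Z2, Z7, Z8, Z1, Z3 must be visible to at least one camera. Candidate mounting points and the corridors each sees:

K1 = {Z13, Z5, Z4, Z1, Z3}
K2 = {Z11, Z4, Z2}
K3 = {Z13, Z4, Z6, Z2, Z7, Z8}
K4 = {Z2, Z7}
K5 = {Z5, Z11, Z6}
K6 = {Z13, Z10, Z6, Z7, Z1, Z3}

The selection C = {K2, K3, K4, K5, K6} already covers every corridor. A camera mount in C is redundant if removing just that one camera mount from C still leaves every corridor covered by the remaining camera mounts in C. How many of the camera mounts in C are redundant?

2

Drop K2: the rest still cover every corridor — redundant.
Drop K3: Z8 uncovered — not redundant.
Drop K4: the rest still cover every corridor — redundant.
Drop K5: Z5 uncovered — not redundant.
Drop K6: Z10, Z1, Z3 uncovered — not redundant.
2 redundant: K2, K4.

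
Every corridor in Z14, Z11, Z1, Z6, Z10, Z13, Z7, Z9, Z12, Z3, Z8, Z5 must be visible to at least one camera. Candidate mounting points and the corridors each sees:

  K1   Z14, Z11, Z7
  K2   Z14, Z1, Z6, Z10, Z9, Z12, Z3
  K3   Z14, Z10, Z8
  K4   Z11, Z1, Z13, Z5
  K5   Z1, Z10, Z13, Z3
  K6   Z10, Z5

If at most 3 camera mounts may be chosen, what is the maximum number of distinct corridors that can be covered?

Choosing K1, K2, K4 covers {Z14, Z11, Z1, Z6, Z10, Z13, Z7, Z9, Z12, Z3, Z5} — 11 corridors.
No choice of 3 camera mounts does better; here Z8 is left uncovered.

11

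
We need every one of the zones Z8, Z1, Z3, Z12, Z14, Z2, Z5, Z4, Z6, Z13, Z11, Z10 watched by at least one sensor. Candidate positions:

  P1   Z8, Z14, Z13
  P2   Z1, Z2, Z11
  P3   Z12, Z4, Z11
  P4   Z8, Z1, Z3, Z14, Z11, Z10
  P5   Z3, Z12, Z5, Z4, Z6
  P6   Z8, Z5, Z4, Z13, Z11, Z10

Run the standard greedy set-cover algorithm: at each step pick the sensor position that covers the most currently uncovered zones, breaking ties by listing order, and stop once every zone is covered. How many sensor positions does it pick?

4

Pick 1: P4 covers 6 new zones (Z8, Z1, Z3, Z14, Z11, Z10).
Pick 2: P5 covers 4 new zones (Z12, Z5, Z4, Z6).
Pick 3: P1 covers 1 new zones (Z13).
Pick 4: P2 covers 1 new zones (Z2).
Greedy uses 4 sensor positions.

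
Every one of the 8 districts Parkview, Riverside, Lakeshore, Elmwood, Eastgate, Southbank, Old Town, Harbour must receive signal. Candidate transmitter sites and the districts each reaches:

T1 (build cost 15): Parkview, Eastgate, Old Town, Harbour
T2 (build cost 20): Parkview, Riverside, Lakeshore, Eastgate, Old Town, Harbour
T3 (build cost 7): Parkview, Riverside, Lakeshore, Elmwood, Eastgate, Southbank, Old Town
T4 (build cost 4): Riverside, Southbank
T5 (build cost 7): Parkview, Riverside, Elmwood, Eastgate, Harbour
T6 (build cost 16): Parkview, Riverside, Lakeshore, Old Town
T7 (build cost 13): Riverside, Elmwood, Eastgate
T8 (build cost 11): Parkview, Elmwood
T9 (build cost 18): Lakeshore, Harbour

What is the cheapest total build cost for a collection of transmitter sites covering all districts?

T3, T5 cover every district at build cost 7 + 7 = 14.
Any cover uses at least 2 transmitter sites; among all covering selections none totals below 14.

14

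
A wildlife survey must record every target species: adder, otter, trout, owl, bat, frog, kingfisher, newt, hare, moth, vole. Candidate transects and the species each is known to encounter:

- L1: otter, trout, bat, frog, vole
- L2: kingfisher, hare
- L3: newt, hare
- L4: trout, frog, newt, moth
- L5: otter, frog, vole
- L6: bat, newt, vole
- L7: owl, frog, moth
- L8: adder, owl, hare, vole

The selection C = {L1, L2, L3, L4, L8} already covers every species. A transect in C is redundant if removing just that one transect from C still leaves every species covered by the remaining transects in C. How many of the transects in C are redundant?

1

Drop L1: otter, bat uncovered — not redundant.
Drop L2: kingfisher uncovered — not redundant.
Drop L3: the rest still cover every species — redundant.
Drop L4: moth uncovered — not redundant.
Drop L8: adder, owl uncovered — not redundant.
1 redundant: L3.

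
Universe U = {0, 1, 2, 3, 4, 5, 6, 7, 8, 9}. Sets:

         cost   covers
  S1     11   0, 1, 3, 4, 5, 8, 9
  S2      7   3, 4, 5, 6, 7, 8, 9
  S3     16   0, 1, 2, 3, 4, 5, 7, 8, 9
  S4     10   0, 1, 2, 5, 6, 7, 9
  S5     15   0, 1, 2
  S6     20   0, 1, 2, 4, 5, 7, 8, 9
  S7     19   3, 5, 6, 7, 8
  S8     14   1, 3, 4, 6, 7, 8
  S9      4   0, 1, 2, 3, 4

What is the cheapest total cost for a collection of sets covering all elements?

S2, S9 cover every element at cost 7 + 4 = 11.
Any cover uses at least 2 sets; among all covering selections none totals below 11.

11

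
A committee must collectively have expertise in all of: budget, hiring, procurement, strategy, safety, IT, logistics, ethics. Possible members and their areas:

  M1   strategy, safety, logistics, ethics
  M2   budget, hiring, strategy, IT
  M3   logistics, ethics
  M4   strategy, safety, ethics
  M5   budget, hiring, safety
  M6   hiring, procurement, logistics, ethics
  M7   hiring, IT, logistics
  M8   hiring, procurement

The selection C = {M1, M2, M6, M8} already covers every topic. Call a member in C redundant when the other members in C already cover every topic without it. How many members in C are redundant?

Drop M1: safety uncovered — not redundant.
Drop M2: budget, IT uncovered — not redundant.
Drop M6: the rest still cover every topic — redundant.
Drop M8: the rest still cover every topic — redundant.
2 redundant: M6, M8.

2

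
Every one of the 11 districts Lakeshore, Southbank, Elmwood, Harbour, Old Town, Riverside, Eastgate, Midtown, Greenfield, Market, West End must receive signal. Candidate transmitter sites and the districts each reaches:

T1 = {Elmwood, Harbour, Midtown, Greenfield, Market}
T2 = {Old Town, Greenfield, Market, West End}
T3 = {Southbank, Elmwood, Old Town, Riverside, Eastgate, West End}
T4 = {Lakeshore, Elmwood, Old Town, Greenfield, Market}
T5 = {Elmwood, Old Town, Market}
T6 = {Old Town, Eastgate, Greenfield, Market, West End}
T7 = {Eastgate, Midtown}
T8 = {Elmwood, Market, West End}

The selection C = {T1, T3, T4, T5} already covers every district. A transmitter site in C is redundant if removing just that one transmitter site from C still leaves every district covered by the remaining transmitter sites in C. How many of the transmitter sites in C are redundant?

Drop T1: Harbour, Midtown uncovered — not redundant.
Drop T3: Southbank, Riverside, Eastgate, West End uncovered — not redundant.
Drop T4: Lakeshore uncovered — not redundant.
Drop T5: the rest still cover every district — redundant.
1 redundant: T5.

1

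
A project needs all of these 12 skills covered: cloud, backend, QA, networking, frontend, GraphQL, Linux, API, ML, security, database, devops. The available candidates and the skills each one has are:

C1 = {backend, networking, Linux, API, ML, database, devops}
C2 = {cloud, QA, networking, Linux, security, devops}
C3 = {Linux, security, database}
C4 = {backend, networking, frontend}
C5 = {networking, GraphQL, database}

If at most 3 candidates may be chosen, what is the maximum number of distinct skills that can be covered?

11

Choosing C1, C2, C4 covers {cloud, backend, QA, networking, frontend, Linux, API, ML, security, database, devops} — 11 skills.
No choice of 3 candidates does better; here GraphQL is left uncovered.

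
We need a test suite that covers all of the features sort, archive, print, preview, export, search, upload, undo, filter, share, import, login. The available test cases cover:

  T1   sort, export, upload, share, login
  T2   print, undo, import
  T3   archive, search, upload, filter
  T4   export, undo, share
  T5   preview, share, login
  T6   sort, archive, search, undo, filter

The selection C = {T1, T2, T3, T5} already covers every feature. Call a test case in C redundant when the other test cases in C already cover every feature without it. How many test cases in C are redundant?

0

Drop T1: sort, export uncovered — not redundant.
Drop T2: print, undo, import uncovered — not redundant.
Drop T3: archive, search, filter uncovered — not redundant.
Drop T5: preview uncovered — not redundant.
None of the test cases in C is redundant.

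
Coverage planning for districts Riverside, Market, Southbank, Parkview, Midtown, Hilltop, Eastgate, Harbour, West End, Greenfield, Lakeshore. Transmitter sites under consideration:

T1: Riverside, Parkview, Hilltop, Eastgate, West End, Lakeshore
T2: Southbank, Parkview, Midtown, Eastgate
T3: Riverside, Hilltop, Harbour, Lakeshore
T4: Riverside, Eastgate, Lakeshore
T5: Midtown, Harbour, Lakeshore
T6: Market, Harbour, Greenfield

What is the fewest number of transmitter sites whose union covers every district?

3

T1, T2, T6 together cover {Riverside, Market, Southbank, Parkview, Midtown, Hilltop, Eastgate, Harbour, West End, Greenfield, Lakeshore} — every district.
No 2 of the 6 transmitter sites cover everything (all 15 pairs fall short), so 3 is minimum.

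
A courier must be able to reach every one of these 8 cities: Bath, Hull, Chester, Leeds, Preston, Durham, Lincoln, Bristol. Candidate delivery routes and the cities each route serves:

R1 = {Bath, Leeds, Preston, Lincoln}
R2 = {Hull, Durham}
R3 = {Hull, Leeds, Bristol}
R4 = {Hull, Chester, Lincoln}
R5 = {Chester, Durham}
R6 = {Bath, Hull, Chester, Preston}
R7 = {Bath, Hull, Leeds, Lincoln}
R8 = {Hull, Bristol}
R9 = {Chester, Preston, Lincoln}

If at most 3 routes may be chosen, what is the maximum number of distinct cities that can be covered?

Choosing R1, R3, R5 covers {Bath, Hull, Chester, Leeds, Preston, Durham, Lincoln, Bristol} — 8 cities.
That is all 8 cities.

8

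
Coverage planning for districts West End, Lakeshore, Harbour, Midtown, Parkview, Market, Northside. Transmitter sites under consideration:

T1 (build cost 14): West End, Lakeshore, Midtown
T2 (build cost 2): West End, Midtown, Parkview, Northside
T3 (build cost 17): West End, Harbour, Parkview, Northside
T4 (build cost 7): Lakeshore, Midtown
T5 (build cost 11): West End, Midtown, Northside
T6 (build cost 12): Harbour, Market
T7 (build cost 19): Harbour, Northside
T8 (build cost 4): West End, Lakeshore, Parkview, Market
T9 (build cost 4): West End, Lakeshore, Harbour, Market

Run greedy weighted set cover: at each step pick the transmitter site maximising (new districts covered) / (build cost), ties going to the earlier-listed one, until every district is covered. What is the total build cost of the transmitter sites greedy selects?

6

Pick 1: T2 adds 4 new (West End, Midtown, Parkview, Northside) at build cost 2 (ratio 4/2).
Pick 2: T9 adds 3 new (Lakeshore, Harbour, Market) at build cost 4 (ratio 3/4).
Greedy total build cost: 2 + 4 = 6.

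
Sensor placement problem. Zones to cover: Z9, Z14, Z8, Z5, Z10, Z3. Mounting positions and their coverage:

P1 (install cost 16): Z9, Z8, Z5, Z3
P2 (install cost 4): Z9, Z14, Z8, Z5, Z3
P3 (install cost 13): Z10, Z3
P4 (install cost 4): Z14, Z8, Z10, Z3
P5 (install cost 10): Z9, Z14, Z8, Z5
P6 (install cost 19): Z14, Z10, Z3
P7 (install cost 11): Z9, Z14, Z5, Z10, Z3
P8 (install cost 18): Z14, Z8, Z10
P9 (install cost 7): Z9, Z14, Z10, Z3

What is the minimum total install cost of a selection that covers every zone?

P2, P4 cover every zone at install cost 4 + 4 = 8.
Any cover uses at least 2 sensor positions; among all covering selections none totals below 8.

8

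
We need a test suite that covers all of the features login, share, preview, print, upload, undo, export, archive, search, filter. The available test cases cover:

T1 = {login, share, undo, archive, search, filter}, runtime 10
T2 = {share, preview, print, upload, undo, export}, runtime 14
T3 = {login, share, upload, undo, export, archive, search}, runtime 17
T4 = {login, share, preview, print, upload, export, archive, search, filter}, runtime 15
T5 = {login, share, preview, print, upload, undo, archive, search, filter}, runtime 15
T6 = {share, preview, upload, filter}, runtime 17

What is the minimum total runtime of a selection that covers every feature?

24

T1, T2 cover every feature at runtime 10 + 14 = 24.
Any cover uses at least 2 test cases; among all covering selections none totals below 24.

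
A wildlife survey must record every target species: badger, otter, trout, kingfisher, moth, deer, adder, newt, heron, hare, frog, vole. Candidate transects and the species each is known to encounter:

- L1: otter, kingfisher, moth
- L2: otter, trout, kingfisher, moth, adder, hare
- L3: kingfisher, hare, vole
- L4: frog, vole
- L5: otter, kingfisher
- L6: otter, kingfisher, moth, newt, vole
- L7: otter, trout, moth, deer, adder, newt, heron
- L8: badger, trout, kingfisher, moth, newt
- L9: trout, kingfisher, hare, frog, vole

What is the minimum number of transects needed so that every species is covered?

3

L7, L8, L9 together cover {badger, otter, trout, kingfisher, moth, deer, adder, newt, heron, hare, frog, vole} — every species.
No 2 of the 9 transects cover everything (all 36 pairs fall short), so 3 is minimum.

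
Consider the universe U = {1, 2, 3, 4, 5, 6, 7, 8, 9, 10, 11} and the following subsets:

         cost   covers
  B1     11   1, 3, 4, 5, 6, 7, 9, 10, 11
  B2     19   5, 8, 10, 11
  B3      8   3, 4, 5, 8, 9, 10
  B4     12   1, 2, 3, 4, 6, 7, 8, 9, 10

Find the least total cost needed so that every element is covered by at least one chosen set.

23

B1, B4 cover every element at cost 11 + 12 = 23.
Any cover uses at least 2 sets; among all covering selections none totals below 23.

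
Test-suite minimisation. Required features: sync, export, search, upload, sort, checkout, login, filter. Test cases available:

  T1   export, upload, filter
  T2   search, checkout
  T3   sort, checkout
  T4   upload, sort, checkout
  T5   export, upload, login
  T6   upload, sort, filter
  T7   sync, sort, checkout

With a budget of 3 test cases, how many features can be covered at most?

7

Choosing T1, T2, T7 covers {sync, export, search, upload, sort, checkout, filter} — 7 features.
No choice of 3 test cases does better; here login is left uncovered.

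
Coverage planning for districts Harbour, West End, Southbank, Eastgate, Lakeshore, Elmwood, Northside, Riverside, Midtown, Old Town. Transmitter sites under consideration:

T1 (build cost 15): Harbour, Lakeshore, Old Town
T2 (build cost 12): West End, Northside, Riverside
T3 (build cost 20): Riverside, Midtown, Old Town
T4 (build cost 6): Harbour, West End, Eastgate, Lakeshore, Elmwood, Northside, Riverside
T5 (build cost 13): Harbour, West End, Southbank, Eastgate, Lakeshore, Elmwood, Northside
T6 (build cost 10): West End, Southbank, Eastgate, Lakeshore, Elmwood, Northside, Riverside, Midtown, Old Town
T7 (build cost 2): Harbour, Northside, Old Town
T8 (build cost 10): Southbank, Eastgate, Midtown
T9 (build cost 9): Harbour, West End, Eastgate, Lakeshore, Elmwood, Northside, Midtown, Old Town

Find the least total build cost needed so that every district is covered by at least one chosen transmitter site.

T6, T7 cover every district at build cost 10 + 2 = 12.
Any cover uses at least 2 transmitter sites; among all covering selections none totals below 12.
Greedy by coverage-per-build cost would pick T7, T4, T6 for 18 — worse than the optimum 12.

12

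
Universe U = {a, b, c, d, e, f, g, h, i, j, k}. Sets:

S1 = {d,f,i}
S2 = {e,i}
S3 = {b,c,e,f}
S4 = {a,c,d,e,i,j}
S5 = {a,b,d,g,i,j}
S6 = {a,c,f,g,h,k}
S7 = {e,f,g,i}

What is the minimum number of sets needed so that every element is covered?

S2, S5, S6 together cover {a, b, c, d, e, f, g, h, i, j, k} — every element.
No 2 of the 7 sets cover everything (all 21 pairs fall short), so 3 is minimum.

3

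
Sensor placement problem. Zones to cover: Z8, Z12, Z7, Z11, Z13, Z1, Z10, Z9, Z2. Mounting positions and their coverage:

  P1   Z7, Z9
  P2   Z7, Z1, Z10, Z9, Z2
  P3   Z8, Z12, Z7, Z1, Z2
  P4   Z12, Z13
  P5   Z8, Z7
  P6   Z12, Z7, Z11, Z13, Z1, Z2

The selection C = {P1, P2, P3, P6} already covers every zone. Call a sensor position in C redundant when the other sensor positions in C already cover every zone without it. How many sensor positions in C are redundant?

1

Drop P1: the rest still cover every zone — redundant.
Drop P2: Z10 uncovered — not redundant.
Drop P3: Z8 uncovered — not redundant.
Drop P6: Z11, Z13 uncovered — not redundant.
1 redundant: P1.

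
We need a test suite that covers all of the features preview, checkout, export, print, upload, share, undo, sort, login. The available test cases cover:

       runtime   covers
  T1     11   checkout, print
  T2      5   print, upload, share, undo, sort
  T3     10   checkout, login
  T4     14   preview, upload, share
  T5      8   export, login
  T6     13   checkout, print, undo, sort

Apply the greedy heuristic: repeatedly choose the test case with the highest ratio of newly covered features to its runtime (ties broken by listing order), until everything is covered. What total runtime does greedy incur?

Pick 1: T2 adds 5 new (print, upload, share, undo, sort) at runtime 5 (ratio 5/5).
Pick 2: T5 adds 2 new (export, login) at runtime 8 (ratio 2/8).
Pick 3: T3 adds 1 new (checkout) at runtime 10 (ratio 1/10).
Pick 4: T4 adds 1 new (preview) at runtime 14 (ratio 1/14).
Greedy total runtime: 5 + 8 + 10 + 14 = 37. (The true optimum is 35, so greedy overshoots here.)

37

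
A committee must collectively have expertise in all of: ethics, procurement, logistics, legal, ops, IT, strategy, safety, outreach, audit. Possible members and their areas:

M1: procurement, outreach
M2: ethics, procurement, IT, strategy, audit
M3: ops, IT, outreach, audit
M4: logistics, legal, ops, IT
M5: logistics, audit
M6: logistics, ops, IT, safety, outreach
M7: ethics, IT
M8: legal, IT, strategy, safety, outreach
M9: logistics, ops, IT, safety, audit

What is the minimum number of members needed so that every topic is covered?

M2, M4, M6 together cover {ethics, procurement, logistics, legal, ops, IT, strategy, safety, outreach, audit} — every topic.
No 2 of the 9 members cover everything (all 36 pairs fall short), so 3 is minimum.

3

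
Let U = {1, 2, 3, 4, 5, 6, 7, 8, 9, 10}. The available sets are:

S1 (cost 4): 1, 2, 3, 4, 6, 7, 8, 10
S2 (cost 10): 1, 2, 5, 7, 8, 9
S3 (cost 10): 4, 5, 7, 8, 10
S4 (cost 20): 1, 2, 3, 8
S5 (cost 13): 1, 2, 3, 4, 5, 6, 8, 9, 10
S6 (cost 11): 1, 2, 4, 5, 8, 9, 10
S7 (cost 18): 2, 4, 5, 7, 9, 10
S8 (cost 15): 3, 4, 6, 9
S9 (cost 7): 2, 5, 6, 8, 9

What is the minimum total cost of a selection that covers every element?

S1, S9 cover every element at cost 4 + 7 = 11.
Any cover uses at least 2 sets; among all covering selections none totals below 11.

11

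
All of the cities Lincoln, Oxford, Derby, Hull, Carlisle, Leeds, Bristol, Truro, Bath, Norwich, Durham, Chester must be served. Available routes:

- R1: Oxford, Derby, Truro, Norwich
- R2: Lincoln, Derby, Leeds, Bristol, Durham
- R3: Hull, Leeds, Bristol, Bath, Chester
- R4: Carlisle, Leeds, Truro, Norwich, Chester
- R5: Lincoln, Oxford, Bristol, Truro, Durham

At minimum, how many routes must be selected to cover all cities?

4

R1, R2, R3, R4 together cover {Lincoln, Oxford, Derby, Hull, Carlisle, Leeds, Bristol, Truro, Bath, Norwich, Durham, Chester} — every city.
No 3 of the 5 routes cover everything (all 10 triples fall short), so 4 is minimum.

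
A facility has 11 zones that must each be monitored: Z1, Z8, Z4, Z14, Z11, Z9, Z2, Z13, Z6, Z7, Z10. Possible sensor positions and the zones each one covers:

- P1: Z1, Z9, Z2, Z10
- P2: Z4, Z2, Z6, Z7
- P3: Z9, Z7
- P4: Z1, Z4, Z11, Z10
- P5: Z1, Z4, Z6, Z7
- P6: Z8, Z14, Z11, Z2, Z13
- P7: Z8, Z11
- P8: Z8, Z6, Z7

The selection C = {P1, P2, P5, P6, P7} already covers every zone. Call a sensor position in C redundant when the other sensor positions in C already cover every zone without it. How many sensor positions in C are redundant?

3

Drop P1: Z9, Z10 uncovered — not redundant.
Drop P2: the rest still cover every zone — redundant.
Drop P5: the rest still cover every zone — redundant.
Drop P6: Z14, Z13 uncovered — not redundant.
Drop P7: the rest still cover every zone — redundant.
3 redundant: P2, P5, P7.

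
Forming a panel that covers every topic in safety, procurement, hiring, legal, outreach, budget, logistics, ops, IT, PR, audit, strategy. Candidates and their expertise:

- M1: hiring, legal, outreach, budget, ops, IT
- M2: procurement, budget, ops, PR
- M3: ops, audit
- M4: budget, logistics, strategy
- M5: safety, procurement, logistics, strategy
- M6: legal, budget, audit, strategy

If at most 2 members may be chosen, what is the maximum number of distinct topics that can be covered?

10

Choosing M1, M5 covers {safety, procurement, hiring, legal, outreach, budget, logistics, ops, IT, strategy} — 10 topics.
No choice of 2 members does better; here PR, audit are left uncovered.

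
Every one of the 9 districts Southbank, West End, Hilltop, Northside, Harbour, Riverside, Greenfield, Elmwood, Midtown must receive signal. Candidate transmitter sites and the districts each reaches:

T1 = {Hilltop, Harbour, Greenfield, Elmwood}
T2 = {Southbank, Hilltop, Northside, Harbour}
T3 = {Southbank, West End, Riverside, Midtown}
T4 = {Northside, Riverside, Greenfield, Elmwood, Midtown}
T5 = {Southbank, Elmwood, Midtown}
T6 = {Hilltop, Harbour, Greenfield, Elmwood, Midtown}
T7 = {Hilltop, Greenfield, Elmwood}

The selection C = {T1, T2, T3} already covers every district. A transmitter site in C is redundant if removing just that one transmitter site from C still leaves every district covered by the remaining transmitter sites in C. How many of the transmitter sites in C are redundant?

Drop T1: Greenfield, Elmwood uncovered — not redundant.
Drop T2: Northside uncovered — not redundant.
Drop T3: West End, Riverside, Midtown uncovered — not redundant.
None of the transmitter sites in C is redundant.

0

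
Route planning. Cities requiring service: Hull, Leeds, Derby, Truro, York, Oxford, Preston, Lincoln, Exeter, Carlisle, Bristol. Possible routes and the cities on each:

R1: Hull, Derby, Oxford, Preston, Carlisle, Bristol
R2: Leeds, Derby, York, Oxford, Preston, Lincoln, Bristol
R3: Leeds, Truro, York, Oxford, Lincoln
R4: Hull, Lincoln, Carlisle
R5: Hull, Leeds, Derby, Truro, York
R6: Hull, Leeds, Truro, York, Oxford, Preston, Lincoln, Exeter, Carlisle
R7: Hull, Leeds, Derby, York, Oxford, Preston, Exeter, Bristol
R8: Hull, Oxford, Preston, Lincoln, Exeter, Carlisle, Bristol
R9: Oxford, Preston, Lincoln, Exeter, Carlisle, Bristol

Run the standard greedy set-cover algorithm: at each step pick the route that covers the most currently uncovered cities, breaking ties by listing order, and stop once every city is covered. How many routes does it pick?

Pick 1: R6 covers 9 new cities (Hull, Leeds, Truro, York, Oxford, Preston, Lincoln, Exeter, Carlisle).
Pick 2: R1 covers 2 new cities (Derby, Bristol).
Greedy uses 2 routes.

2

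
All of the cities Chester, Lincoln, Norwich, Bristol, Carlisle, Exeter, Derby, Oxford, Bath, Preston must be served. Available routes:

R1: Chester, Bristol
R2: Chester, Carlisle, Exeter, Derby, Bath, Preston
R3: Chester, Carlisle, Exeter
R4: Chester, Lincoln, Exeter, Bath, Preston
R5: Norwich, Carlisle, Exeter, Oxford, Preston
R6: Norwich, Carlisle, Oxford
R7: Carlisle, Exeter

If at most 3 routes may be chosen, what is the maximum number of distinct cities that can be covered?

9

Choosing R1, R2, R5 covers {Chester, Norwich, Bristol, Carlisle, Exeter, Derby, Oxford, Bath, Preston} — 9 cities.
No choice of 3 routes does better; here Lincoln is left uncovered.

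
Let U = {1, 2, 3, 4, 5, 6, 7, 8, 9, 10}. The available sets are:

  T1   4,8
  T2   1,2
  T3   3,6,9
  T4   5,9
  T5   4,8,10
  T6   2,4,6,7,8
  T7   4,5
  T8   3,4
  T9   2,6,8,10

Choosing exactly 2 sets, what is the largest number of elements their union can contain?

7

Choosing T3, T6 covers {2, 3, 4, 6, 7, 8, 9} — 7 elements.
No choice of 2 sets does better; here 1, 5, 10 are left uncovered.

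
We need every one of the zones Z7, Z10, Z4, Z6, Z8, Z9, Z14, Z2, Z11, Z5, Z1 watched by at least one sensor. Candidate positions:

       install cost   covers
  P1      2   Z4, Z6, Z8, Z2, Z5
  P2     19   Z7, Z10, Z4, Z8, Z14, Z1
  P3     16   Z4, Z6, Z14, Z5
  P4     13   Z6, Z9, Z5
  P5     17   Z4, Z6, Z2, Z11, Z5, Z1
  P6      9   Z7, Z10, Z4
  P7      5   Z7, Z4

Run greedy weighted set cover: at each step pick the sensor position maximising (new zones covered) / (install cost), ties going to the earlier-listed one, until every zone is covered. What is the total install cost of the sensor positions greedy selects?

Pick 1: P1 adds 5 new (Z4, Z6, Z8, Z2, Z5) at install cost 2 (ratio 5/2).
Pick 2: P6 adds 2 new (Z7, Z10) at install cost 9 (ratio 2/9).
Pick 3: P5 adds 2 new (Z11, Z1) at install cost 17 (ratio 2/17).
Pick 4: P4 adds 1 new (Z9) at install cost 13 (ratio 1/13).
Pick 5: P3 adds 1 new (Z14) at install cost 16 (ratio 1/16).
Greedy total install cost: 2 + 9 + 17 + 13 + 16 = 57. (The true optimum is 49, so greedy overshoots here.)

57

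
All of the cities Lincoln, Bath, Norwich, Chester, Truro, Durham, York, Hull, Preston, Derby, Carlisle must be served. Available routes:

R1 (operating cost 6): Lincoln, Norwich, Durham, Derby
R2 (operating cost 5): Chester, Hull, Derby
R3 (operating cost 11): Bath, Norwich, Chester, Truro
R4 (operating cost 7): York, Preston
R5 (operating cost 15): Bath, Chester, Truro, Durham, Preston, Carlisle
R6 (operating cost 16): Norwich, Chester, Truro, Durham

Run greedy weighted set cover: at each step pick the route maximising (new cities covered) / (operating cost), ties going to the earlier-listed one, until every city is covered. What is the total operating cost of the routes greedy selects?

33

Pick 1: R1 adds 4 new (Lincoln, Norwich, Durham, Derby) at operating cost 6 (ratio 4/6).
Pick 2: R2 adds 2 new (Chester, Hull) at operating cost 5 (ratio 2/5).
Pick 3: R4 adds 2 new (York, Preston) at operating cost 7 (ratio 2/7).
Pick 4: R5 adds 3 new (Bath, Truro, Carlisle) at operating cost 15 (ratio 3/15).
Greedy total operating cost: 6 + 5 + 7 + 15 = 33.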